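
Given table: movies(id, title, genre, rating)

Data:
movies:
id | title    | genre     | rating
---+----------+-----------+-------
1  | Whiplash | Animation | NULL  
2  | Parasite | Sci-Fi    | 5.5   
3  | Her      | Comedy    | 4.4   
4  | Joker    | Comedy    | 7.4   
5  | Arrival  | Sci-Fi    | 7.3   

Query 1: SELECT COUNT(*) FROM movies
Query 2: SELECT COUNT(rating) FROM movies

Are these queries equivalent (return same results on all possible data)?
No, not equivalent

Query 1 returns: [(5,)]
Query 2 returns: [(4,)]

Reason: COUNT(*) includes NULLs, COUNT(column) excludes them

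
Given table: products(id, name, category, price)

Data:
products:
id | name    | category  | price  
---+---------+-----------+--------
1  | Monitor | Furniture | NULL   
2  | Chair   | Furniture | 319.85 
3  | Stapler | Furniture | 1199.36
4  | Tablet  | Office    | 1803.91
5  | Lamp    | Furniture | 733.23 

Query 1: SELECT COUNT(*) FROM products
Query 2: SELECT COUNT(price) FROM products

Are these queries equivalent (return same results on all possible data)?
No, not equivalent

Query 1 returns: [(5,)]
Query 2 returns: [(4,)]

Reason: COUNT(*) includes NULLs, COUNT(column) excludes them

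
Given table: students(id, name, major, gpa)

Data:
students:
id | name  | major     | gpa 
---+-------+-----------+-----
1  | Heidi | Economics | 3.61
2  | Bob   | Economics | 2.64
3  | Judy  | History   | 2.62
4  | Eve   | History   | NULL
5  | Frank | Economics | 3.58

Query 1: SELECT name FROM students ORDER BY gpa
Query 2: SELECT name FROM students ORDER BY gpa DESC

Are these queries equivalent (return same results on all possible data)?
No, not equivalent

Query 1 returns: [('Eve',), ('Judy',), ('Bob',), ('Frank',), ('Heidi',)]
Query 2 returns: [('Heidi',), ('Frank',), ('Bob',), ('Judy',), ('Eve',)]

Reason: ASC vs DESC gives opposite ordering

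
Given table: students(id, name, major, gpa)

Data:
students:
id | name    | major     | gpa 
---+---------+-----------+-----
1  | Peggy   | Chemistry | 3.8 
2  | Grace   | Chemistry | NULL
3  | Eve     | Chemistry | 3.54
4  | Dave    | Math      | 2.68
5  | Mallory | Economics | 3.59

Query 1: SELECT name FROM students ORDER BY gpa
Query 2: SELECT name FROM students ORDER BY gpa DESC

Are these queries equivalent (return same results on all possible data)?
No, not equivalent

Query 1 returns: [('Grace',), ('Dave',), ('Eve',), ('Mallory',), ('Peggy',)]
Query 2 returns: [('Peggy',), ('Mallory',), ('Eve',), ('Dave',), ('Grace',)]

Reason: ASC vs DESC gives opposite ordering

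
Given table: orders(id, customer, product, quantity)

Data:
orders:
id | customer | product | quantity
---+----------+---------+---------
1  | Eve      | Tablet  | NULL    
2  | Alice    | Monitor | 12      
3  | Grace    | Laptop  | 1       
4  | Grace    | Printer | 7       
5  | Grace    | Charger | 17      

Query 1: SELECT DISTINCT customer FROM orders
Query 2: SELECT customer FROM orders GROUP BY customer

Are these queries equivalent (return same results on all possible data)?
Yes, equivalent

Both queries return: [('Alice',), ('Eve',), ('Grace',)]

Reason: Both get unique customers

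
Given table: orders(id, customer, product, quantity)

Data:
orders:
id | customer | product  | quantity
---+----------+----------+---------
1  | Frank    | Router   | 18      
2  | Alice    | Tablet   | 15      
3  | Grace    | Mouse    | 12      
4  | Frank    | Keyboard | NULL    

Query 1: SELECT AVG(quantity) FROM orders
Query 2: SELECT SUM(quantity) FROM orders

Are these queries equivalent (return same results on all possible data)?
No, not equivalent

Query 1 returns: [(15.0,)]
Query 2 returns: [(45,)]

Reason: AVG vs SUM give different aggregate values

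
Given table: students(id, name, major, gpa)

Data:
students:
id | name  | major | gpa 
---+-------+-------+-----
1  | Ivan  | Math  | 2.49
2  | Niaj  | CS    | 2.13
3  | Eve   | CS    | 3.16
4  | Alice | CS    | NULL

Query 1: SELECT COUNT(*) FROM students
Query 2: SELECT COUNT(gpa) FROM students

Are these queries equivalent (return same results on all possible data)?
No, not equivalent

Query 1 returns: [(4,)]
Query 2 returns: [(3,)]

Reason: COUNT(*) includes NULLs, COUNT(column) excludes them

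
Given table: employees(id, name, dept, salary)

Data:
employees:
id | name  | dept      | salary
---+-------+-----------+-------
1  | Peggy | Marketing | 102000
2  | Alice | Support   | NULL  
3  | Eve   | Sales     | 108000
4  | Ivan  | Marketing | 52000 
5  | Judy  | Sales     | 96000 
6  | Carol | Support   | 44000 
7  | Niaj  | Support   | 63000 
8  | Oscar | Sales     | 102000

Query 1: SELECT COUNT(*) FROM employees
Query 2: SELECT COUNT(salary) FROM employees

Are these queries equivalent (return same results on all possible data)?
No, not equivalent

Query 1 returns: [(8,)]
Query 2 returns: [(7,)]

Reason: COUNT(*) includes NULLs, COUNT(column) excludes them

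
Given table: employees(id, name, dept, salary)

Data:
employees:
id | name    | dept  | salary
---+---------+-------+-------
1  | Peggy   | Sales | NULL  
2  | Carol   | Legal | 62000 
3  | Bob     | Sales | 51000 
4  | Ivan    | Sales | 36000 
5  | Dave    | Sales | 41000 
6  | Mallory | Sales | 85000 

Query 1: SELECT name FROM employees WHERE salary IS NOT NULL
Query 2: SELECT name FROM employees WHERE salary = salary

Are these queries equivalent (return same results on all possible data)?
Yes, equivalent

Both queries return: [('Bob',), ('Carol',), ('Dave',), ('Ivan',), ('Mallory',)]

Reason: IS NOT NULL vs self-equality (both exclude NULLs)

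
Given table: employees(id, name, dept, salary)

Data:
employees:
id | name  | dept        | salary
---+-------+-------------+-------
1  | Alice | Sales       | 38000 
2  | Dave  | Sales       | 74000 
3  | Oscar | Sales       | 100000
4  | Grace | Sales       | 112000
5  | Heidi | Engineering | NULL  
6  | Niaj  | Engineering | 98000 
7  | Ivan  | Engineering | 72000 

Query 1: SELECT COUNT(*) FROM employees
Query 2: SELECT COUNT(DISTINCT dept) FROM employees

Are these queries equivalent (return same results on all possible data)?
No, not equivalent

Query 1 returns: [(7,)]
Query 2 returns: [(2,)]

Reason: COUNT(*) counts rows, COUNT(DISTINCT dept) counts unique depts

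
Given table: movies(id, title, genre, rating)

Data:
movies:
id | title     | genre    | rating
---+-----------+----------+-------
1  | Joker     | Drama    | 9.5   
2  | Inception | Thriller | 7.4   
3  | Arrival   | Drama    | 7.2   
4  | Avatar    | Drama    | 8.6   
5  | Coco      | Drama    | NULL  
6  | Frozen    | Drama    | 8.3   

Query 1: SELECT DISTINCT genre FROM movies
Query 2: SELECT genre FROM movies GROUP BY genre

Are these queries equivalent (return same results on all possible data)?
Yes, equivalent

Both queries return: [('Drama',), ('Thriller',)]

Reason: Both get unique genres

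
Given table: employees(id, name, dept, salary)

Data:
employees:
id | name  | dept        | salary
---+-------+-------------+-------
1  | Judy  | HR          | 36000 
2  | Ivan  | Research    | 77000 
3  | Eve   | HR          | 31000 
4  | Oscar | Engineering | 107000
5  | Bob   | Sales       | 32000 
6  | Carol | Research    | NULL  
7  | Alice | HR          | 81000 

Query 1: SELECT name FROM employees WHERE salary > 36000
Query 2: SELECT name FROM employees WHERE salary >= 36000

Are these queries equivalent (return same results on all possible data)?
No, not equivalent

Query 1 returns: [('Ivan',), ('Oscar',), ('Alice',)]
Query 2 returns: [('Judy',), ('Ivan',), ('Oscar',), ('Alice',)]

Reason: > vs >= gives different results when salary = 36000 exists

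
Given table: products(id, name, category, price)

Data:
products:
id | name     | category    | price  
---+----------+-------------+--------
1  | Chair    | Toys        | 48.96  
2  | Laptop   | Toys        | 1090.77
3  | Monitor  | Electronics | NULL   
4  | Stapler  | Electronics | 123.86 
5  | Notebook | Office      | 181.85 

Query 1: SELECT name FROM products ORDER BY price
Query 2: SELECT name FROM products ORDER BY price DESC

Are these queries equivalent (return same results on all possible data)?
No, not equivalent

Query 1 returns: [('Monitor',), ('Chair',), ('Stapler',), ('Notebook',), ('Laptop',)]
Query 2 returns: [('Laptop',), ('Notebook',), ('Stapler',), ('Chair',), ('Monitor',)]

Reason: ASC vs DESC gives opposite ordering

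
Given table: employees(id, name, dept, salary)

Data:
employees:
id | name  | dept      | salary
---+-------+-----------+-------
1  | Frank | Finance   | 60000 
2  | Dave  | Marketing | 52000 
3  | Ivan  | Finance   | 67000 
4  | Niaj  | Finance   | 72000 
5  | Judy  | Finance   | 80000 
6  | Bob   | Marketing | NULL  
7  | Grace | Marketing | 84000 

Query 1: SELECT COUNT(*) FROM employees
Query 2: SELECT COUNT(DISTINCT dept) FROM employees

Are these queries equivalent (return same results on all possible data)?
No, not equivalent

Query 1 returns: [(7,)]
Query 2 returns: [(2,)]

Reason: COUNT(*) counts rows, COUNT(DISTINCT dept) counts unique depts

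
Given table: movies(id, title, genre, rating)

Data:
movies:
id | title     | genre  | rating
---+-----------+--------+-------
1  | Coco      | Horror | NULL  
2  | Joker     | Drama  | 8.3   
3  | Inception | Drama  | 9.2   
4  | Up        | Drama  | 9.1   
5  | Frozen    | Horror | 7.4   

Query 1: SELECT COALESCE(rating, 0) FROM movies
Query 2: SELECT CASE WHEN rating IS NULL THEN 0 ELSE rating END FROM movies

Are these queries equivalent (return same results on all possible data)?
Yes, equivalent

Both queries return: [(0,), (7.4,), (8.3,), (9.1,), (9.2,)]

Reason: COALESCE vs CASE for NULL handling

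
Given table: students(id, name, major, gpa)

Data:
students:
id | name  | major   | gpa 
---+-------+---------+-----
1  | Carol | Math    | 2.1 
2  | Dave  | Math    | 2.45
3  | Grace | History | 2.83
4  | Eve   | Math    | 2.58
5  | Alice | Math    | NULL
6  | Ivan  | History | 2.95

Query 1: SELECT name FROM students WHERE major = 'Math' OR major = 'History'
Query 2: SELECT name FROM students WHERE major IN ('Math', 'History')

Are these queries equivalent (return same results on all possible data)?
Yes, equivalent

Both queries return: [('Alice',), ('Carol',), ('Dave',), ('Eve',), ('Grace',), ('Ivan',)]

Reason: OR vs IN are equivalent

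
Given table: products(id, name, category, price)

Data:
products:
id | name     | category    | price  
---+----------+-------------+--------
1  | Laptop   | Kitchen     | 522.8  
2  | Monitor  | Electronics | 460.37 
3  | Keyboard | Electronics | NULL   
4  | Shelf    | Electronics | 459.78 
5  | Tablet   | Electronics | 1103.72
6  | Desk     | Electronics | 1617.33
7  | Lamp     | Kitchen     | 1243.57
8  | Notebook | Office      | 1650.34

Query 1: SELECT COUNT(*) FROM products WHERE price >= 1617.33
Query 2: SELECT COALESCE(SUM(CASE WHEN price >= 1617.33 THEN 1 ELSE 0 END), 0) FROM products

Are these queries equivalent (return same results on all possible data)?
Yes, equivalent

Both queries return: [(2,)]

Reason: COUNT with WHERE vs conditional SUM (COALESCE handles empty-table NULL)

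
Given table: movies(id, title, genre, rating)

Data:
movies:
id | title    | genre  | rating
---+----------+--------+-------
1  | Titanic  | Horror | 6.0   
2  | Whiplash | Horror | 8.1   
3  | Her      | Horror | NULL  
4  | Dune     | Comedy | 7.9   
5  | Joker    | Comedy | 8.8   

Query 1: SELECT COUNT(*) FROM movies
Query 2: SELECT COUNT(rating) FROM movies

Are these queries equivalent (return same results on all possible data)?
No, not equivalent

Query 1 returns: [(5,)]
Query 2 returns: [(4,)]

Reason: COUNT(*) includes NULLs, COUNT(column) excludes them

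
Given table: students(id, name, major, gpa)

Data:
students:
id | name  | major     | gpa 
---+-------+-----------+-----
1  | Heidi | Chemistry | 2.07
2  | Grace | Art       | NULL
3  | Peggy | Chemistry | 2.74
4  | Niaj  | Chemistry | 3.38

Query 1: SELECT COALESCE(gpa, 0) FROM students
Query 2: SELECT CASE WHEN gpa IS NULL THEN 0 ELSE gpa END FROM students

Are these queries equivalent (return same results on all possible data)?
Yes, equivalent

Both queries return: [(0,), (2.07,), (2.74,), (3.38,)]

Reason: COALESCE vs CASE for NULL handling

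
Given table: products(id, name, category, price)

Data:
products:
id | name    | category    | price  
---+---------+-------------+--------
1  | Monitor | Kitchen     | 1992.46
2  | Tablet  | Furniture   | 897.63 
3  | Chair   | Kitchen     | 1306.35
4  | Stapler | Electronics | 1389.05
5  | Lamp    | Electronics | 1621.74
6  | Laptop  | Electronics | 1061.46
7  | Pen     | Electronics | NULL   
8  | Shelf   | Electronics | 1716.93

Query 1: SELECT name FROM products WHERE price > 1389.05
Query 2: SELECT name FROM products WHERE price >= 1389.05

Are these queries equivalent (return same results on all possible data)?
No, not equivalent

Query 1 returns: [('Monitor',), ('Lamp',), ('Shelf',)]
Query 2 returns: [('Monitor',), ('Stapler',), ('Lamp',), ('Shelf',)]

Reason: > vs >= gives different results when price = 1389.05 exists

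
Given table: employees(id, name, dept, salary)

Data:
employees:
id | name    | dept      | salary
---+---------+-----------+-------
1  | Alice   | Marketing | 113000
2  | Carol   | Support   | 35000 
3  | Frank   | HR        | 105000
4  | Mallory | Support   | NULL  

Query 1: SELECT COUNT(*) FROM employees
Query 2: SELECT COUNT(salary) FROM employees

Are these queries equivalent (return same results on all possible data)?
No, not equivalent

Query 1 returns: [(4,)]
Query 2 returns: [(3,)]

Reason: COUNT(*) includes NULLs, COUNT(column) excludes them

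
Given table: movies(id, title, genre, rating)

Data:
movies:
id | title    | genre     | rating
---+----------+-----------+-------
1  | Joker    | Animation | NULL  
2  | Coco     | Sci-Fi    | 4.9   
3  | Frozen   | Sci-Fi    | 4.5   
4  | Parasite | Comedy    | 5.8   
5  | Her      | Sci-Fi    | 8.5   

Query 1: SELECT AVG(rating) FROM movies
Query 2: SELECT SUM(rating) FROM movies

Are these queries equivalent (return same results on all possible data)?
No, not equivalent

Query 1 returns: [(5.925,)]
Query 2 returns: [(23.7,)]

Reason: AVG vs SUM give different aggregate values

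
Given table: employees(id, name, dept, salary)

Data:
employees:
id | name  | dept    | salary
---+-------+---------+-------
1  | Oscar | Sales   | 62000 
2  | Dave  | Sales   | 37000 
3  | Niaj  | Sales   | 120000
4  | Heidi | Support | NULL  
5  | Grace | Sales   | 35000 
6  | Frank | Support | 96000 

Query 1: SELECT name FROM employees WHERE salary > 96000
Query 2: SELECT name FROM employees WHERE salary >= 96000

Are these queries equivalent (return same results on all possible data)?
No, not equivalent

Query 1 returns: [('Niaj',)]
Query 2 returns: [('Niaj',), ('Frank',)]

Reason: > vs >= gives different results when salary = 96000 exists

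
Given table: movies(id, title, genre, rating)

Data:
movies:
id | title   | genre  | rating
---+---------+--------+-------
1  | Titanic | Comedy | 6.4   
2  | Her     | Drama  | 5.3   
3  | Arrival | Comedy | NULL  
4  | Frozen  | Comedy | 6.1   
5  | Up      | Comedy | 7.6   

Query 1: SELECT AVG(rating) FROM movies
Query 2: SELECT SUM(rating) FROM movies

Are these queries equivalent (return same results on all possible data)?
No, not equivalent

Query 1 returns: [(6.35,)]
Query 2 returns: [(25.4,)]

Reason: AVG vs SUM give different aggregate values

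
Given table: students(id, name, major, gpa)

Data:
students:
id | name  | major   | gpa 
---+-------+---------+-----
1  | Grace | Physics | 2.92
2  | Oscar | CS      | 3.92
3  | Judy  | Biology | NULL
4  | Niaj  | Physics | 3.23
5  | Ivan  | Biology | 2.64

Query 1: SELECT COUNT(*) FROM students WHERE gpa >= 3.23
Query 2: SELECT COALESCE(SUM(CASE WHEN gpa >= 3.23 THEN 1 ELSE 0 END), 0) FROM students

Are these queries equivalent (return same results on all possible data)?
Yes, equivalent

Both queries return: [(2,)]

Reason: COUNT with WHERE vs conditional SUM (COALESCE handles empty-table NULL)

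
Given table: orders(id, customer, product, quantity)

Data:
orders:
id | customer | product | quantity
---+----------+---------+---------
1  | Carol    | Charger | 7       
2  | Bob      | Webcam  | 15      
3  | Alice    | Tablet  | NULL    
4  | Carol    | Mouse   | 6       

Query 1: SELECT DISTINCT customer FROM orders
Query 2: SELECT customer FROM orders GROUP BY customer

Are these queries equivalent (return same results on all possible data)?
Yes, equivalent

Both queries return: [('Alice',), ('Bob',), ('Carol',)]

Reason: Both get unique customers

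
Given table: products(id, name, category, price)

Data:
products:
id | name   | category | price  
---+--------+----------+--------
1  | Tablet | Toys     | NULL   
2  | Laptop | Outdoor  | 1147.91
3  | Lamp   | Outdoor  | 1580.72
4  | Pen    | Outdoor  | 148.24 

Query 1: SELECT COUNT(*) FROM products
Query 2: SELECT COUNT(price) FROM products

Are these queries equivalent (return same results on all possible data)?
No, not equivalent

Query 1 returns: [(4,)]
Query 2 returns: [(3,)]

Reason: COUNT(*) includes NULLs, COUNT(column) excludes them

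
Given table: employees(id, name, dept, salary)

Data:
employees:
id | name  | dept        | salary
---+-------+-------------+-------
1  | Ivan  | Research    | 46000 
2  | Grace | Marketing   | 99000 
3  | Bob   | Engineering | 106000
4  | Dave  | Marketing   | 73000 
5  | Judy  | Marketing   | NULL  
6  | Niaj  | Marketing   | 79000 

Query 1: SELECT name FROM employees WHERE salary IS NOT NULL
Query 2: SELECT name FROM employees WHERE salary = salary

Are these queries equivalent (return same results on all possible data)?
Yes, equivalent

Both queries return: [('Bob',), ('Dave',), ('Grace',), ('Ivan',), ('Niaj',)]

Reason: IS NOT NULL vs self-equality (both exclude NULLs)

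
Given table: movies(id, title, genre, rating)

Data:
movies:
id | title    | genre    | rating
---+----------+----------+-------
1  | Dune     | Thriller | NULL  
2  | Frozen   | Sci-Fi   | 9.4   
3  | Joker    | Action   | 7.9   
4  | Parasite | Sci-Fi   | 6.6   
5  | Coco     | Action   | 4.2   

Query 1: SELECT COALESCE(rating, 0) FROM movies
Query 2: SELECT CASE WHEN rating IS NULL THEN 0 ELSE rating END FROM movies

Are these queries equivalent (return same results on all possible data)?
Yes, equivalent

Both queries return: [(0,), (4.2,), (6.6,), (7.9,), (9.4,)]

Reason: COALESCE vs CASE for NULL handling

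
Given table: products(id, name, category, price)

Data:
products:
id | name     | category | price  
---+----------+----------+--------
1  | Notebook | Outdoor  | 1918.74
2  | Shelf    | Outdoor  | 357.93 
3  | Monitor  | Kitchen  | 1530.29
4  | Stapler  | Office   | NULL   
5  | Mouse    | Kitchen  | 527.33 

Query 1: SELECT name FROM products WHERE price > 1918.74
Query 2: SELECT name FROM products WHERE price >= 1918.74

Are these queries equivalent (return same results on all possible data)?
No, not equivalent

Query 1 returns: []
Query 2 returns: [('Notebook',)]

Reason: > vs >= gives different results when price = 1918.74 exists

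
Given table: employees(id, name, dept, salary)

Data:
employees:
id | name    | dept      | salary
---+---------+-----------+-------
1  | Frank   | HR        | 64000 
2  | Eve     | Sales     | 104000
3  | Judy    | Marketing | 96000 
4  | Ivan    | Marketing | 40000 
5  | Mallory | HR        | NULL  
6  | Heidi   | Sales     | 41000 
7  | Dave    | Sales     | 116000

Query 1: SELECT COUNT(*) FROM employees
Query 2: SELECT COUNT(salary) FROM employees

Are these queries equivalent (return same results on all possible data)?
No, not equivalent

Query 1 returns: [(7,)]
Query 2 returns: [(6,)]

Reason: COUNT(*) includes NULLs, COUNT(column) excludes them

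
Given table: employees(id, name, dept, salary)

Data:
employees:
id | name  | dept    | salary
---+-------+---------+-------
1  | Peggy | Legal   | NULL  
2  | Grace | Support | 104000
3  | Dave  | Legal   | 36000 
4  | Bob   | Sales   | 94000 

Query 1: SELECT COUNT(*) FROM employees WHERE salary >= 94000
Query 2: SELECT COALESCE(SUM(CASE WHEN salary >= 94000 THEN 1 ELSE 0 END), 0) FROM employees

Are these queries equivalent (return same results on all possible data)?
Yes, equivalent

Both queries return: [(2,)]

Reason: COUNT with WHERE vs conditional SUM (COALESCE handles empty-table NULL)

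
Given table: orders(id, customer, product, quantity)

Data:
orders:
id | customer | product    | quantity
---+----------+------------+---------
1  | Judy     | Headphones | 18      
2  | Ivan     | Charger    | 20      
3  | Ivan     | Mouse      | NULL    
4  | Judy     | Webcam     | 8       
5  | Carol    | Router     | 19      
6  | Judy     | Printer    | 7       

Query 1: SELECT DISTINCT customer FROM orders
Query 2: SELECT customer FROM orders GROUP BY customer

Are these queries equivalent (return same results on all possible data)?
Yes, equivalent

Both queries return: [('Carol',), ('Ivan',), ('Judy',)]

Reason: Both get unique customers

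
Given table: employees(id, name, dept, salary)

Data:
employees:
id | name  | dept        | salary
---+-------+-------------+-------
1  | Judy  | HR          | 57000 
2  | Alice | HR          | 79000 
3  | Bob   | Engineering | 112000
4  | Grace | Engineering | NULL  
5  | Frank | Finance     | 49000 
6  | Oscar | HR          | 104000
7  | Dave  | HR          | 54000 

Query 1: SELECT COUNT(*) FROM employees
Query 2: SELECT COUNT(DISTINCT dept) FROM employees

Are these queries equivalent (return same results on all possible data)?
No, not equivalent

Query 1 returns: [(7,)]
Query 2 returns: [(3,)]

Reason: COUNT(*) counts rows, COUNT(DISTINCT dept) counts unique depts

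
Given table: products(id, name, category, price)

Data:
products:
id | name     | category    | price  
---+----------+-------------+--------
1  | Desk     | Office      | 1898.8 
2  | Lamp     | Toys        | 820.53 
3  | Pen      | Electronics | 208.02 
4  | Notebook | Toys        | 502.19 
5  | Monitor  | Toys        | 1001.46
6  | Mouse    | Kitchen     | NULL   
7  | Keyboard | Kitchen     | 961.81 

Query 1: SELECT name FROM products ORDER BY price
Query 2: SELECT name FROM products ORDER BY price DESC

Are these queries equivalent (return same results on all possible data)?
No, not equivalent

Query 1 returns: [('Mouse',), ('Pen',), ('Notebook',), ('Lamp',), ('Keyboard',), ('Monitor',), ('Desk',)]
Query 2 returns: [('Desk',), ('Monitor',), ('Keyboard',), ('Lamp',), ('Notebook',), ('Pen',), ('Mouse',)]

Reason: ASC vs DESC gives opposite ordering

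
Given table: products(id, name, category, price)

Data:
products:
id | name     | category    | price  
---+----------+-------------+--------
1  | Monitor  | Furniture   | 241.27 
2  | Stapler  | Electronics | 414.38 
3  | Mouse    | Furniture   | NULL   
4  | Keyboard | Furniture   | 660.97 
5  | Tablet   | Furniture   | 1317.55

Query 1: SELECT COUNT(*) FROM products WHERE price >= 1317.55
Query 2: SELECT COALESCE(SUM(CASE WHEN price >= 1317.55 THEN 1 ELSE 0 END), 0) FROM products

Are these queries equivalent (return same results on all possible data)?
Yes, equivalent

Both queries return: [(1,)]

Reason: COUNT with WHERE vs conditional SUM (COALESCE handles empty-table NULL)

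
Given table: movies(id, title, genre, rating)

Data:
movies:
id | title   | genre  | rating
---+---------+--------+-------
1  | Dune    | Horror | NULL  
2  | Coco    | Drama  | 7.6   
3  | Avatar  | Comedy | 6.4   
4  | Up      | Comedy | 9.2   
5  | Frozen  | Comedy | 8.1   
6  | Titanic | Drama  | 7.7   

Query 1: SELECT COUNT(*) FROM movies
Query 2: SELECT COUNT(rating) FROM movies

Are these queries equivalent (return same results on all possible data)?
No, not equivalent

Query 1 returns: [(6,)]
Query 2 returns: [(5,)]

Reason: COUNT(*) includes NULLs, COUNT(column) excludes them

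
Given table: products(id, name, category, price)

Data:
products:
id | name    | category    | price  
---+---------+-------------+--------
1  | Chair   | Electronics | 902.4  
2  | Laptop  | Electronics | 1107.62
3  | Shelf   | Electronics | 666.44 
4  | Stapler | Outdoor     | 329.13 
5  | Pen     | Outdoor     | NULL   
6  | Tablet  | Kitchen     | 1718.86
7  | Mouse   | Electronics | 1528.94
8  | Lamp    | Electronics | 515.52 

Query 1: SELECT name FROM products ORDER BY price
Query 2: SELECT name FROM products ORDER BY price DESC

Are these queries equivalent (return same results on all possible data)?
No, not equivalent

Query 1 returns: [('Pen',), ('Stapler',), ('Lamp',), ('Shelf',), ('Chair',), ('Laptop',), ('Mouse',), ('Tablet',)]
Query 2 returns: [('Tablet',), ('Mouse',), ('Laptop',), ('Chair',), ('Shelf',), ('Lamp',), ('Stapler',), ('Pen',)]

Reason: ASC vs DESC gives opposite ordering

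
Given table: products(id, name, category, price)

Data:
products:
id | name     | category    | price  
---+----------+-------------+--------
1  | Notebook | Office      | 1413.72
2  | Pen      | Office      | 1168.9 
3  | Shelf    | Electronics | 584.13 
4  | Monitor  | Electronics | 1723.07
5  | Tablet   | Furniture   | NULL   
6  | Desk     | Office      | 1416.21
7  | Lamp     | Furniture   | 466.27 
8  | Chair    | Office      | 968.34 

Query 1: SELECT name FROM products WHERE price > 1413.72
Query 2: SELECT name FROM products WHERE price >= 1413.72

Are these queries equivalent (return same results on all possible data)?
No, not equivalent

Query 1 returns: [('Monitor',), ('Desk',)]
Query 2 returns: [('Notebook',), ('Monitor',), ('Desk',)]

Reason: > vs >= gives different results when price = 1413.72 exists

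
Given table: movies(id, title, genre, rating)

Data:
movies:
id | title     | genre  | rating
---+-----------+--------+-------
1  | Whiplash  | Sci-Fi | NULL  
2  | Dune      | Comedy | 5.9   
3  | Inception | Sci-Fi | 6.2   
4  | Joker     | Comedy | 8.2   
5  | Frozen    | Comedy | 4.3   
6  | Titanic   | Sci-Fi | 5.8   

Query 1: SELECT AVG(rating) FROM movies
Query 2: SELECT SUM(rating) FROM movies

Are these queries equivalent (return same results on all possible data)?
No, not equivalent

Query 1 returns: [(6.08,)]
Query 2 returns: [(30.4,)]

Reason: AVG vs SUM give different aggregate values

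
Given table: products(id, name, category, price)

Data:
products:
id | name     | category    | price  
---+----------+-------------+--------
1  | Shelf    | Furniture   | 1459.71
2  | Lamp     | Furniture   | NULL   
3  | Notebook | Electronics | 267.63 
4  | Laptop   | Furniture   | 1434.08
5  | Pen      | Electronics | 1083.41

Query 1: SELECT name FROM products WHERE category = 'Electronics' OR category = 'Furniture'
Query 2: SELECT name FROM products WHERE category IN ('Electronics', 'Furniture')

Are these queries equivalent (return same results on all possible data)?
Yes, equivalent

Both queries return: [('Lamp',), ('Laptop',), ('Notebook',), ('Pen',), ('Shelf',)]

Reason: OR vs IN are equivalent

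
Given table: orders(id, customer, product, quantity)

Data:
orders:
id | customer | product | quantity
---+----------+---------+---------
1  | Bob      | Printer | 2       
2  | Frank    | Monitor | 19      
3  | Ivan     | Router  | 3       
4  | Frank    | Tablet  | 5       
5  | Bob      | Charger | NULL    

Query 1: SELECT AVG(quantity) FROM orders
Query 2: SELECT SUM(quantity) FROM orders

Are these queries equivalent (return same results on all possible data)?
No, not equivalent

Query 1 returns: [(7.25,)]
Query 2 returns: [(29,)]

Reason: AVG vs SUM give different aggregate values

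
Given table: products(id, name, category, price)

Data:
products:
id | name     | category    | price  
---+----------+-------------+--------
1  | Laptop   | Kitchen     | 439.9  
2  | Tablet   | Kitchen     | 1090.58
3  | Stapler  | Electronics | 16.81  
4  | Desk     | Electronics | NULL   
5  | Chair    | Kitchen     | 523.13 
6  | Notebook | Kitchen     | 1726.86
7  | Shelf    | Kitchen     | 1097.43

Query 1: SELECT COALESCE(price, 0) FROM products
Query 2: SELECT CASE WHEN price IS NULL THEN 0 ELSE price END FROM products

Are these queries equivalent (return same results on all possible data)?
Yes, equivalent

Both queries return: [(0,), (16.81,), (439.9,), (523.13,), (1090.58,), (1097.43,), (1726.86,)]

Reason: COALESCE vs CASE for NULL handling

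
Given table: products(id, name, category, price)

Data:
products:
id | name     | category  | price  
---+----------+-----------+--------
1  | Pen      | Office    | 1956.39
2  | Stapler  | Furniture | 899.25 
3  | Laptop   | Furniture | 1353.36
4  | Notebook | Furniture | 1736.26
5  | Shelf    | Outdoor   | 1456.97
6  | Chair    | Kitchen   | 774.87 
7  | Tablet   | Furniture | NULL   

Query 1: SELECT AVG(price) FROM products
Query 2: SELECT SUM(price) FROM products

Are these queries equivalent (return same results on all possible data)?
No, not equivalent

Query 1 returns: [(1362.8500000000001,)]
Query 2 returns: [(8177.1,)]

Reason: AVG vs SUM give different aggregate values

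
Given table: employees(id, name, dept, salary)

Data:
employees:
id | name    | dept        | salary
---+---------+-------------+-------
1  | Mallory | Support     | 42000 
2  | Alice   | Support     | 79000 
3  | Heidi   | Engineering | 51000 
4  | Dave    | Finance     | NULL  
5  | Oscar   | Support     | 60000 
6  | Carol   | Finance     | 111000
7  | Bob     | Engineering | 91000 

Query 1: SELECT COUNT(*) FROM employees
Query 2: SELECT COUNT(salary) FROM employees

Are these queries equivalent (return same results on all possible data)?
No, not equivalent

Query 1 returns: [(7,)]
Query 2 returns: [(6,)]

Reason: COUNT(*) includes NULLs, COUNT(column) excludes them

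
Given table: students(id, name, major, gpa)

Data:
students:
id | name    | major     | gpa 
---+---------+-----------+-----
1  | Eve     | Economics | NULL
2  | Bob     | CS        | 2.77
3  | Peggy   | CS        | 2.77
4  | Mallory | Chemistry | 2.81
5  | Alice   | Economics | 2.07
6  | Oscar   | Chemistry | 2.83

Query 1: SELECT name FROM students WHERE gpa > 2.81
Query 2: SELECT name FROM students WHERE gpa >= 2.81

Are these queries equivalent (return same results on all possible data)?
No, not equivalent

Query 1 returns: [('Oscar',)]
Query 2 returns: [('Mallory',), ('Oscar',)]

Reason: > vs >= gives different results when gpa = 2.81 exists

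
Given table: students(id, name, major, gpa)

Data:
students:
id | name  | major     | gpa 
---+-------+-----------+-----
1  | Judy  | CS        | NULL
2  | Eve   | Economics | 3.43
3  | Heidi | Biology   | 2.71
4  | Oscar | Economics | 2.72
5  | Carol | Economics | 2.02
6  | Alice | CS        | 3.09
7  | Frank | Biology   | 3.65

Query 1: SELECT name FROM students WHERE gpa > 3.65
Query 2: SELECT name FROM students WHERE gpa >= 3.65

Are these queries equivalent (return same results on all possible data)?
No, not equivalent

Query 1 returns: []
Query 2 returns: [('Frank',)]

Reason: > vs >= gives different results when gpa = 3.65 exists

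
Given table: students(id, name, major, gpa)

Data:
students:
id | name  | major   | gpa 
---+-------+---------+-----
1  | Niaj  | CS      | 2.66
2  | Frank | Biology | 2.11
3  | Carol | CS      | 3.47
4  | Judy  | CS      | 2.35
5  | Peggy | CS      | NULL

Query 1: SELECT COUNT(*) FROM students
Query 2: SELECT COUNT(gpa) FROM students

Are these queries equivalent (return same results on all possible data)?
No, not equivalent

Query 1 returns: [(5,)]
Query 2 returns: [(4,)]

Reason: COUNT(*) includes NULLs, COUNT(column) excludes them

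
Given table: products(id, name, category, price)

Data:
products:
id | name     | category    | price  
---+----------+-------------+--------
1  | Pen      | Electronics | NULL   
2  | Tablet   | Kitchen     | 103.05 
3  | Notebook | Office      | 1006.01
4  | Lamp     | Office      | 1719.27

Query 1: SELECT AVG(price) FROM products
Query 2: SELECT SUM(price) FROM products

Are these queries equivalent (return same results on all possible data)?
No, not equivalent

Query 1 returns: [(942.7766666666666,)]
Query 2 returns: [(2828.33,)]

Reason: AVG vs SUM give different aggregate values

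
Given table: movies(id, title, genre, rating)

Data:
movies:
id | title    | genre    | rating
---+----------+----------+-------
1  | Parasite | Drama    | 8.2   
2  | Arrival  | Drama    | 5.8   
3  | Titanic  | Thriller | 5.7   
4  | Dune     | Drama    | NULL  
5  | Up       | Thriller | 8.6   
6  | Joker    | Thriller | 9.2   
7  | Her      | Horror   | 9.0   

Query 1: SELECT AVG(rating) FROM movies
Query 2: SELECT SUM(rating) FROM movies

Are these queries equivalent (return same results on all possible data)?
No, not equivalent

Query 1 returns: [(7.75,)]
Query 2 returns: [(46.5,)]

Reason: AVG vs SUM give different aggregate values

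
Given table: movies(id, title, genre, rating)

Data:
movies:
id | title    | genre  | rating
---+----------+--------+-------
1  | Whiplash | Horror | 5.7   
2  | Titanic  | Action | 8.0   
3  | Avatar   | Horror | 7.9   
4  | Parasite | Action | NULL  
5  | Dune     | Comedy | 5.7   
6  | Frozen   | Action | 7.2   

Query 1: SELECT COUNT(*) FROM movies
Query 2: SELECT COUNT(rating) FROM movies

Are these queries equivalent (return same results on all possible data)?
No, not equivalent

Query 1 returns: [(6,)]
Query 2 returns: [(5,)]

Reason: COUNT(*) includes NULLs, COUNT(column) excludes them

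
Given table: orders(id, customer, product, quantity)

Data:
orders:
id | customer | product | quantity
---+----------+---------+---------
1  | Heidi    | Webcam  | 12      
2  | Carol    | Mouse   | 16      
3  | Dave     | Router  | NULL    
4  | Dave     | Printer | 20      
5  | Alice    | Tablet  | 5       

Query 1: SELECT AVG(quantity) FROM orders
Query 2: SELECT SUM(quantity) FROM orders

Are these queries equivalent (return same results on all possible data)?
No, not equivalent

Query 1 returns: [(13.25,)]
Query 2 returns: [(53,)]

Reason: AVG vs SUM give different aggregate values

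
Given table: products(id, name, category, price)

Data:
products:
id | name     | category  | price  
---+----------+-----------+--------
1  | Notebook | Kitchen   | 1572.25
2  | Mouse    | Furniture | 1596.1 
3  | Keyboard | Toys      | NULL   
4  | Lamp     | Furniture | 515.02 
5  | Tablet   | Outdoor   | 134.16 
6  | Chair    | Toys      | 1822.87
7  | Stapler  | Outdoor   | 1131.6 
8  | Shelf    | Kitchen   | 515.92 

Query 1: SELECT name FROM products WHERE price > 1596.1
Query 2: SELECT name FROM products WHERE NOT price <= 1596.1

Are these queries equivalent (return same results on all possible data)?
Yes, equivalent

Both queries return: [('Chair',)]

Reason: Both filter price > 1596.1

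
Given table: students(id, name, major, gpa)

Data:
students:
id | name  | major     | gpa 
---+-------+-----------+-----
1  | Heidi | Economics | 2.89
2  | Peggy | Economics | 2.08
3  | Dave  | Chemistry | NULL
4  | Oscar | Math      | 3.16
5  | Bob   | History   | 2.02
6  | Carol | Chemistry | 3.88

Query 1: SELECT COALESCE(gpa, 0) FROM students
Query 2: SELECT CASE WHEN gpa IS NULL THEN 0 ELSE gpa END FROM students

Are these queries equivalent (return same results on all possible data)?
Yes, equivalent

Both queries return: [(0,), (2.02,), (2.08,), (2.89,), (3.16,), (3.88,)]

Reason: COALESCE vs CASE for NULL handling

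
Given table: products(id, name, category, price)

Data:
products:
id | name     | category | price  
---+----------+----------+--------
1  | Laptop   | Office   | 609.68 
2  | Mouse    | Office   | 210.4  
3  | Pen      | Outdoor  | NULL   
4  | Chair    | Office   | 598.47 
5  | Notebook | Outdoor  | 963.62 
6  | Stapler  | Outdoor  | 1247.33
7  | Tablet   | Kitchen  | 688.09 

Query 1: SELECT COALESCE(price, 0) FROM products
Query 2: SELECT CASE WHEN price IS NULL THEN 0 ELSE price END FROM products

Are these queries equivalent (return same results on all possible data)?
Yes, equivalent

Both queries return: [(0,), (210.4,), (598.47,), (609.68,), (688.09,), (963.62,), (1247.33,)]

Reason: COALESCE vs CASE for NULL handling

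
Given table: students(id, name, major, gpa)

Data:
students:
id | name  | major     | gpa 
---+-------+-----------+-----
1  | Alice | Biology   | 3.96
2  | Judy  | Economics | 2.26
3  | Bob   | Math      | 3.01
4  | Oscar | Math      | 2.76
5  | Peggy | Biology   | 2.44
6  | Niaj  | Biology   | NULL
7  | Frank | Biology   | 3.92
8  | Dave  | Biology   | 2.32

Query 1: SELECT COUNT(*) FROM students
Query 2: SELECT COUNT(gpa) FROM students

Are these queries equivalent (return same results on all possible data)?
No, not equivalent

Query 1 returns: [(8,)]
Query 2 returns: [(7,)]

Reason: COUNT(*) includes NULLs, COUNT(column) excludes them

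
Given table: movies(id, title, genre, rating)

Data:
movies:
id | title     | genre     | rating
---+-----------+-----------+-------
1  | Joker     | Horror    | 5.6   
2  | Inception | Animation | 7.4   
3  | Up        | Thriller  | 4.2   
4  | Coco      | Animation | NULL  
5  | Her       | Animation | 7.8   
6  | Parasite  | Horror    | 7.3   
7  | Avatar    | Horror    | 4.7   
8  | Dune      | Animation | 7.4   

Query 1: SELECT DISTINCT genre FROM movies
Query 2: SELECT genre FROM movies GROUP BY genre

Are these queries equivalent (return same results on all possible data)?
Yes, equivalent

Both queries return: [('Animation',), ('Horror',), ('Thriller',)]

Reason: Both get unique genres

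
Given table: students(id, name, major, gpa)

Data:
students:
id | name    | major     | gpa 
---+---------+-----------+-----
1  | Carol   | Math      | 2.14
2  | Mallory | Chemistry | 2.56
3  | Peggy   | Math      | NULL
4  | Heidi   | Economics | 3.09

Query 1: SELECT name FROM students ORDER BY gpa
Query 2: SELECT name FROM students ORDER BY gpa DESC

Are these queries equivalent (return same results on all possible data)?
No, not equivalent

Query 1 returns: [('Peggy',), ('Carol',), ('Mallory',), ('Heidi',)]
Query 2 returns: [('Heidi',), ('Mallory',), ('Carol',), ('Peggy',)]

Reason: ASC vs DESC gives opposite ordering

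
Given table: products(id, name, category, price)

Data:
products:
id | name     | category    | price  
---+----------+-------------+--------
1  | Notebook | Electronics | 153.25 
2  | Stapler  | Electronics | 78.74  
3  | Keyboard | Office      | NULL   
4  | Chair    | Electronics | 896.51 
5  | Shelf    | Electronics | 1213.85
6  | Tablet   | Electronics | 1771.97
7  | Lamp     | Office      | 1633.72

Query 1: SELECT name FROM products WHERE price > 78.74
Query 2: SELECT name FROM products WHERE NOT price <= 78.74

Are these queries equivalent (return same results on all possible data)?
Yes, equivalent

Both queries return: [('Chair',), ('Lamp',), ('Notebook',), ('Shelf',), ('Tablet',)]

Reason: Both filter price > 78.74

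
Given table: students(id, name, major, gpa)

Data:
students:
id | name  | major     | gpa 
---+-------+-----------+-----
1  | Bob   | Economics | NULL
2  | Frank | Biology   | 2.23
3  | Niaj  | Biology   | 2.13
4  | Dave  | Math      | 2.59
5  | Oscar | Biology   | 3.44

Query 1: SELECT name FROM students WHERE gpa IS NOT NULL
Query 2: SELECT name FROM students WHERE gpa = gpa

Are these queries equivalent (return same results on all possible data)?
Yes, equivalent

Both queries return: [('Dave',), ('Frank',), ('Niaj',), ('Oscar',)]

Reason: IS NOT NULL vs self-equality (both exclude NULLs)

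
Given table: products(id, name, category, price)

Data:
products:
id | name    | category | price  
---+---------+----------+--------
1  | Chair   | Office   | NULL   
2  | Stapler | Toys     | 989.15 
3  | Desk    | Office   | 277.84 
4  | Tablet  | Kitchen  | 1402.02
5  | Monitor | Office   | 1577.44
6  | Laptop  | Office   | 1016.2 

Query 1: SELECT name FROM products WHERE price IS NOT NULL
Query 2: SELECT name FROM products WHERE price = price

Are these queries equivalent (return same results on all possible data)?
Yes, equivalent

Both queries return: [('Desk',), ('Laptop',), ('Monitor',), ('Stapler',), ('Tablet',)]

Reason: IS NOT NULL vs self-equality (both exclude NULLs)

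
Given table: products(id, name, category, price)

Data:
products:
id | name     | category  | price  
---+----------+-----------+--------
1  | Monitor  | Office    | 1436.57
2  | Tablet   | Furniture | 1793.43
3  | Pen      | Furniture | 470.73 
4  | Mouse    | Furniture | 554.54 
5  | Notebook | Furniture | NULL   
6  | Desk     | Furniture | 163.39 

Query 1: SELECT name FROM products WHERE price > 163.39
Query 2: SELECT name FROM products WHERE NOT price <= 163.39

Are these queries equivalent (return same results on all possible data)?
Yes, equivalent

Both queries return: [('Monitor',), ('Mouse',), ('Pen',), ('Tablet',)]

Reason: Both filter price > 163.39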